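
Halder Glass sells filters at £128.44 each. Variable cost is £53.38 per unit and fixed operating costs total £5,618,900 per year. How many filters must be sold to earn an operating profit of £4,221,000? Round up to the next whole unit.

131,094 filters

Unit CM = price − variable cost = £128.44 − £53.38 = £75.06.
Units = (FC + target) / CM = (£5,618,900 + £4,221,000) / £75.06 = 131,093.79, so 131,094 filters.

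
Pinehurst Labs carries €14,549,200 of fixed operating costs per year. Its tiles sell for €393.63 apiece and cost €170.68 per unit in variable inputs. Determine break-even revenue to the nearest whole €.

CM per unit = €393.63 − €170.68 = €222.95; CM ratio = €222.95 / €393.63 = 0.5664.
Break-even revenue = fixed costs × price ÷ CM = €14,549,200 × €393.63 ÷ €222.95 = €25,687,381.

€25,687,381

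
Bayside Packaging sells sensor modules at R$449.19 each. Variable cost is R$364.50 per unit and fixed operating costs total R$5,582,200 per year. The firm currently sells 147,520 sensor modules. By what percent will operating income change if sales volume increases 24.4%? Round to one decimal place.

+44.1%

Contribution at this volume is 147,520 × R$84.69 = R$12,493,468.80.
Subtracting fixed costs: EBIT = R$12,493,468.80 − R$5,582,200 = R$6,911,268.80.
DOL = contribution ÷ EBIT = R$12,493,468.80 ÷ R$6,911,268.80 = 1.8077.
%ΔEBIT = DOL × %ΔSales = 1.8077 × +24.4% = +44.1%.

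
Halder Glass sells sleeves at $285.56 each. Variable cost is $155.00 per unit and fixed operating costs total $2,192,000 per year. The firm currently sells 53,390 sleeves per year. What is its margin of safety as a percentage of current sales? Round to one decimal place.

68.6%

Contribution margin per unit = $285.56 − $155.00 = $130.56. Break-even units = $2,192,000 ÷ $130.56 = 16,789.22; break-even revenue = 16,789.22 × $285.56 = $4,794,328.43.
Actual sales revenue = 53,390 × $285.56 = $15,246,048.40.
Margin of safety = ($15,246,048.40 − $4,794,328.43) ÷ $15,246,048.40 = 68.6%.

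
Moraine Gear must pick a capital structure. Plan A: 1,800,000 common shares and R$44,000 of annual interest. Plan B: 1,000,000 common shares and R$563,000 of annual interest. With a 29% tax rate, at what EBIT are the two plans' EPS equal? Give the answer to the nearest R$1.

R$1,211,750

Set EPS_A = EPS_B: (EBIT − R$44,000)(1 − 0.29) ÷ 1,800,000 = (EBIT − R$563,000)(1 − 0.29) ÷ 1,000,000.
The (1 − t) factor cancels: (EBIT − 44,000) × 1,000,000 = (EBIT − 563,000) × 1,800,000.
EBIT × (1,800,000 − 1,000,000) = 563,000 × 1,800,000 − 44,000 × 1,000,000 = 969,400,000,000, so EBIT = 969,400,000,000 ÷ 800,000 = 1,211,750.00.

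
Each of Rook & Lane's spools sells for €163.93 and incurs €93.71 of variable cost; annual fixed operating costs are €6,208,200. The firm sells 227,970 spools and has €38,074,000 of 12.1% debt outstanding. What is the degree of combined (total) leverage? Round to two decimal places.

3.08

At 227,970 units, contribution = 227,970 × €70.22 = €16,008,053.40.
Operating income = contribution − fixed costs = €16,008,053.40 − €6,208,200 = €9,799,853.40. Interest = €4,606,954.00, so EBIT − I = €5,192,899.40.
DCL = contribution ÷ (EBIT − I) = €16,008,053.40 ÷ €5,192,899.40 = 3.0827.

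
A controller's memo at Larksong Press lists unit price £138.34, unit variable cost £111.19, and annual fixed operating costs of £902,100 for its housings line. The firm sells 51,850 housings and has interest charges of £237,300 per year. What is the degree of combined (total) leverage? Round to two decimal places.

Contribution at this volume is 51,850 × £27.15 = £1,407,727.50.
EBIT = £1,407,727.50 − £902,100 = £505,627.50. Interest = £237,300.00.
DOL = £1,407,727.50 ÷ £505,627.50 = 2.7841; DFL = £505,627.50 ÷ £268,327.50 = 1.8844.
Combined leverage = 2.7841 × 1.8844 = 5.2464.

5.25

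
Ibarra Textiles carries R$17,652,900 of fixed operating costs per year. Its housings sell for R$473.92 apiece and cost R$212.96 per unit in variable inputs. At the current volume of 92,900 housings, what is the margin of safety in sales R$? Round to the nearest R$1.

Each unit contributes R$473.92 − R$212.96 = R$260.96. Break-even units = R$17,652,900 ÷ R$260.96 = 67,646.00; break-even revenue = 67,646.00 × R$473.92 = R$32,058,792.03.
Current sales = 92,900 × R$473.92 = R$44,027,168.00.
Margin of safety = R$44,027,168.00 − R$32,058,792.03 = R$11,968,376.

R$11,968,376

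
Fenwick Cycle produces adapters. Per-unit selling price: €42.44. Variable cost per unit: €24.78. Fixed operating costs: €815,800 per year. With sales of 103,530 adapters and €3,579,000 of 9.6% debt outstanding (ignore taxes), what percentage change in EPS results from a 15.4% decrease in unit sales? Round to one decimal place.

Contribution at this volume is 103,530 × €17.66 = €1,828,339.80.
EBIT = €1,828,339.80 − €815,800 = €1,012,539.80.
After interest of €343,584.00, pre-tax earnings = €668,955.80.
DCL = total CM / (EBIT − I) = €1,828,339.80 / €668,955.80 = 2.7331.
EPS therefore changes by 2.7331 × (-15.4%) = -42.1%.

-42.1%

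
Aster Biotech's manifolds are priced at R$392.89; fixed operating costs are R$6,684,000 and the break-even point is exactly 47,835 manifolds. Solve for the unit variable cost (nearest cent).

Contribution per unit must be FC / Q = R$6,684,000 / 47,835 = R$139.7303.
Variable cost per unit = R$392.89 − R$139.7303 = R$253.16.

R$253.16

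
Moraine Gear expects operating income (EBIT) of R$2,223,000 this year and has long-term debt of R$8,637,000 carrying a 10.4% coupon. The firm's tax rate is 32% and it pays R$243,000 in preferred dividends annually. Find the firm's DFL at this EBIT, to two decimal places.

Annual interest charges come to R$898,248.00.
Preferred dividends grossed up pre-tax: R$243,000 / (1 − 0.32) = R$357,352.94.
DFL = EBIT ÷ [EBIT − I − D_p/(1−t)] = R$2,223,000 ÷ [R$2,223,000 − R$898,248.00 − R$357,352.94] = R$2,223,000 ÷ R$967,399.06 = 2.2979.

2.30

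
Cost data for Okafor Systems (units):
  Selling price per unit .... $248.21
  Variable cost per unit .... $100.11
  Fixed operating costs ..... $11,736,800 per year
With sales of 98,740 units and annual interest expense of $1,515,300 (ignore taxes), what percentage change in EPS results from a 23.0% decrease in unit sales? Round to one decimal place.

At 98,740 units, contribution = 98,740 × $148.10 = $14,623,394.00.
Subtracting fixed costs: EBIT = $14,623,394.00 − $11,736,800 = $2,886,594.00.
Interest = $1,515,300.00, so EBIT − I = $1,371,294.00.
DCL = total CM / (EBIT − I) = $14,623,394.00 / $1,371,294.00 = 10.6639.
EPS therefore changes by 10.6639 × (-23.0%) = -245.3%.

-245.3%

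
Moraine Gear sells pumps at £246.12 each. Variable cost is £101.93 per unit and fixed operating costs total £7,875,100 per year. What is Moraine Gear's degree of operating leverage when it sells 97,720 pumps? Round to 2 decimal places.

2.27

Contribution at this volume is 97,720 × £144.19 = £14,090,246.80.
EBIT = £14,090,246.80 − £7,875,100 = £6,215,146.80.
DOL = contribution ÷ EBIT = £14,090,246.80 ÷ £6,215,146.80 = 2.2671.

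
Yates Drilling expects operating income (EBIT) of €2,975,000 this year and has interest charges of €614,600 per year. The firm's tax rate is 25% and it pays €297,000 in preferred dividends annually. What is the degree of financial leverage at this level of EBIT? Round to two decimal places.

1.51

Annual interest charges come to €614,600.00.
Preferred dividends grossed up pre-tax: €297,000 / (1 − 0.25) = €396,000.00.
DFL = EBIT ÷ [EBIT − I − D_p/(1−t)] = €2,975,000 ÷ [€2,975,000 − €614,600.00 − €396,000.00] = €2,975,000 ÷ €1,964,400.00 = 1.5145.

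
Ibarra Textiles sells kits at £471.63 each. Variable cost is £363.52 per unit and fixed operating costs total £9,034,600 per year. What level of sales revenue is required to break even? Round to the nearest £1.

£39,413,453

CM per unit = £471.63 − £363.52 = £108.11; CM ratio = £108.11 / £471.63 = 0.2292.
Break-even revenue = fixed costs × price ÷ CM = £9,034,600 × £471.63 ÷ £108.11 = £39,413,453.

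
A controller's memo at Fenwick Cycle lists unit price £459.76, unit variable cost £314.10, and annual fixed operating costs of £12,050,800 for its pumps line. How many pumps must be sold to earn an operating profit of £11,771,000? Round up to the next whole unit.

163,544 pumps

Contribution margin per unit = £459.76 − £314.10 = £145.66.
Need Q such that Q × £145.66 − £12,050,800 = £11,771,000, i.e. Q = £23,821,800 / £145.66 = 163,543.87 → 163,544.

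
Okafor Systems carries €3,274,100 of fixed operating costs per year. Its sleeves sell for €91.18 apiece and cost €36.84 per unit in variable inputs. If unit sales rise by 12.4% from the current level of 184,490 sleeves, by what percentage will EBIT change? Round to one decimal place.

+18.4%

Total contribution margin = 184,490 × €54.34 = €10,025,186.60.
EBIT = €10,025,186.60 − €3,274,100 = €6,751,086.60.
So DOL = total CM / EBIT = €10,025,186.60 / €6,751,086.60 = 1.4850.
So EBIT moves 1.4850 × (+12.4%) = +18.4%.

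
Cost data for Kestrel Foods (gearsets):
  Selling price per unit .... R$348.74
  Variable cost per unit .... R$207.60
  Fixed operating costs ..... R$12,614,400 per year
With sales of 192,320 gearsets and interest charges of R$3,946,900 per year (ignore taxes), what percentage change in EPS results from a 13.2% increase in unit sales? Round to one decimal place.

+33.9%

Contribution at this volume is 192,320 × R$141.14 = R$27,144,044.80.
Operating income = contribution − fixed costs = R$27,144,044.80 − R$12,614,400 = R$14,529,644.80.
After interest of R$3,946,900.00, pre-tax earnings = R$10,582,744.80.
DCL = total CM / (EBIT − I) = R$27,144,044.80 / R$10,582,744.80 = 2.5649.
EPS therefore changes by 2.5649 × (+13.2%) = +33.9%.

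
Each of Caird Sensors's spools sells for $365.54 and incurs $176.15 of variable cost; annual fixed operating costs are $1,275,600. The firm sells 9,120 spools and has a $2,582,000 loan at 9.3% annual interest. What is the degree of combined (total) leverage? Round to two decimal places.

8.17

At 9,120 units, contribution = 9,120 × $189.39 = $1,727,236.80.
Operating income = contribution − fixed costs = $1,727,236.80 − $1,275,600 = $451,636.80. Interest = $240,126.00.
DOL = $1,727,236.80 ÷ $451,636.80 = 3.8244; DFL = $451,636.80 ÷ $211,510.80 = 2.1353.
DCL = DOL × DFL = 3.8244 × 2.1353 = 8.1662.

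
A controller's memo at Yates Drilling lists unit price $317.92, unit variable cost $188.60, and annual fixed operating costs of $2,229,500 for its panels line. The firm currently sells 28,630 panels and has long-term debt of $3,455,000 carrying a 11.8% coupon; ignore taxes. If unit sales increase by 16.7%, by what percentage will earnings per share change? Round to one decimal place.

+58.0%

At 28,630 units, contribution = 28,630 × $129.32 = $3,702,431.60.
Subtracting fixed costs: EBIT = $3,702,431.60 − $2,229,500 = $1,472,931.60.
Interest = $407,690.00, so EBIT − I = $1,065,241.60.
Degree of combined leverage = contribution ÷ (EBIT − I) = $3,702,431.60 ÷ $1,065,241.60 = 3.4757.
%ΔEPS = DCL × %ΔSales = 3.4757 × +16.7% = +58.0%.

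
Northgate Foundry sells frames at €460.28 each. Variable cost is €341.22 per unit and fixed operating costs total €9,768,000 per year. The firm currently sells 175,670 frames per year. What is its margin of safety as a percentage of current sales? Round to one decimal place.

Contribution margin per unit = €460.28 − €341.22 = €119.06. Break-even units = €9,768,000 ÷ €119.06 = 82,042.67; break-even revenue = 82,042.67 × €460.28 = €37,762,599.03.
Current sales = 175,670 × €460.28 = €80,857,387.60.
Margin of safety = (€80,857,387.60 − €37,762,599.03) ÷ €80,857,387.60 = 53.3%.

53.3%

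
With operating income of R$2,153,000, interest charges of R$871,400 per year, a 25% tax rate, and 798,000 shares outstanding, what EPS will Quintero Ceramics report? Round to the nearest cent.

Interest = R$871,400.00, so EBT = R$2,153,000 − R$871,400.00 = R$1,281,600.00.
Net income = R$1,281,600.00 × (1 − 0.25) = R$961,200.00.
Per share: R$961,200.00 / 798,000 shares = R$1.20.

R$1.20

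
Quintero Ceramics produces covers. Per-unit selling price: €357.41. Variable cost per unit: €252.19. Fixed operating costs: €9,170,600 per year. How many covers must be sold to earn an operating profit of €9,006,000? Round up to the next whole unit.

Unit CM = price − variable cost = €357.41 − €252.19 = €105.22.
Units = (FC + target) / CM = (€9,170,600 + €9,006,000) / €105.22 = 172,748.53, so 172,749 covers.

172,749 covers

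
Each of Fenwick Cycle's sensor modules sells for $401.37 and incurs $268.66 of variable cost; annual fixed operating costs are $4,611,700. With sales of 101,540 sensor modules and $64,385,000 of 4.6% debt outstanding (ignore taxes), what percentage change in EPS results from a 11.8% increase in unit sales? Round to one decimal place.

At 101,540 units, contribution = 101,540 × $132.71 = $13,475,373.40.
Subtracting fixed costs: EBIT = $13,475,373.40 − $4,611,700 = $8,863,673.40.
Interest = $2,961,710.00, so EBIT − I = $5,901,963.40.
DCL = total CM / (EBIT − I) = $13,475,373.40 / $5,901,963.40 = 2.2832.
EPS therefore changes by 2.2832 × (+11.8%) = +26.9%.

+26.9%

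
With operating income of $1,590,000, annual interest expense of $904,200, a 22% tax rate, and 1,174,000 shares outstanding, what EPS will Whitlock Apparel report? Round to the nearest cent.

Interest = $904,200.00, so EBT = $1,590,000 − $904,200.00 = $685,800.00.
After tax at 22%: net income = $685,800.00 × 0.78 = $534,924.00.
Per share: $534,924.00 / 1,174,000 shares = $0.46.

$0.46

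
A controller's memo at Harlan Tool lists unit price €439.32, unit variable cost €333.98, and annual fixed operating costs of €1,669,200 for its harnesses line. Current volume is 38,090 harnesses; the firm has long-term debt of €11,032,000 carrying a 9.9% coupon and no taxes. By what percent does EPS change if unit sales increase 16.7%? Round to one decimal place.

+53.6%

Contribution at this volume is 38,090 × €105.34 = €4,012,400.60.
Subtracting fixed costs: EBIT = €4,012,400.60 − €1,669,200 = €2,343,200.60.
After interest of €1,092,168.00, pre-tax earnings = €1,251,032.60.
DCL = total CM / (EBIT − I) = €4,012,400.60 / €1,251,032.60 = 3.2073.
EPS therefore changes by 3.2073 × (+16.7%) = +53.6%.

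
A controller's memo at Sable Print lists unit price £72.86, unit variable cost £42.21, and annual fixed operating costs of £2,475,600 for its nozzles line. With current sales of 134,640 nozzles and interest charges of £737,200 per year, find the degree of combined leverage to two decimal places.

4.52

At 134,640 units, contribution = 134,640 × £30.65 = £4,126,716.00.
Subtracting fixed costs: EBIT = £4,126,716.00 − £2,475,600 = £1,651,116.00. Interest = £737,200.00.
DOL = £4,126,716.00 ÷ £1,651,116.00 = 2.4993; DFL = £1,651,116.00 ÷ £913,916.00 = 1.8066.
Combined leverage = 2.4993 × 1.8066 = 4.5152.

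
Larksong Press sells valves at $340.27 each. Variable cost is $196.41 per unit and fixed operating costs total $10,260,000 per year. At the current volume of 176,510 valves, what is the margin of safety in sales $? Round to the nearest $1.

$35,793,226

Each unit contributes $340.27 − $196.41 = $143.86. Break-even units = $10,260,000 ÷ $143.86 = 71,319.34; break-even revenue = 71,319.34 × $340.27 = $24,267,831.22.
Actual sales revenue = 176,510 × $340.27 = $60,061,057.70.
Margin of safety = $60,061,057.70 − $24,267,831.22 = $35,793,226.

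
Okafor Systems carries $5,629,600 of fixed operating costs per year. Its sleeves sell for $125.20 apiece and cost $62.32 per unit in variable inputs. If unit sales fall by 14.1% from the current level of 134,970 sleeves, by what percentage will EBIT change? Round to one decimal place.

-41.9%

Contribution at this volume is 134,970 × $62.88 = $8,486,913.60.
Operating income = contribution − fixed costs = $8,486,913.60 − $5,629,600 = $2,857,313.60.
Degree of operating leverage = $8,486,913.60 / $2,857,313.60 = 2.9702.
Operating income changes by 2.9702 × -14.1% = -41.9%.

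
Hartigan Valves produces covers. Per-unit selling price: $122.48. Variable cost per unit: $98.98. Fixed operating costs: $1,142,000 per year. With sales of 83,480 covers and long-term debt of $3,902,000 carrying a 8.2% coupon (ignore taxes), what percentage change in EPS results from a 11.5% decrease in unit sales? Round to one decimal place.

At 83,480 units, contribution = 83,480 × $23.50 = $1,961,780.00.
Subtracting fixed costs: EBIT = $1,961,780.00 − $1,142,000 = $819,780.00.
After interest of $319,964.00, pre-tax earnings = $499,816.00.
DCL = total CM / (EBIT − I) = $1,961,780.00 / $499,816.00 = 3.9250.
%ΔEPS = DCL × %ΔSales = 3.9250 × -11.5% = -45.1%.

-45.1%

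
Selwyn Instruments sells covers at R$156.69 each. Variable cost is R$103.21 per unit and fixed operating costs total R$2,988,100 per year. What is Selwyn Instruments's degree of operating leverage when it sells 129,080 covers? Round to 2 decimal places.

Contribution at this volume is 129,080 × R$53.48 = R$6,903,198.40.
EBIT = R$6,903,198.40 − R$2,988,100 = R$3,915,098.40.
So DOL = total CM / EBIT = R$6,903,198.40 / R$3,915,098.40 = 1.7632.

1.76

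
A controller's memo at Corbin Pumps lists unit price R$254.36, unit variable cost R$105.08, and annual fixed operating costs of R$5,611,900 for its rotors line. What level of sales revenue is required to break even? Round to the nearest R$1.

Contribution margin per unit = R$254.36 − R$105.08 = R$149.28, a CM ratio of R$149.28 ÷ R$254.36 = 0.5869.
Break-even sales = FC ÷ CM ratio = R$5,611,900 × R$254.36 / R$149.28 = R$9,562,184.

R$9,562,184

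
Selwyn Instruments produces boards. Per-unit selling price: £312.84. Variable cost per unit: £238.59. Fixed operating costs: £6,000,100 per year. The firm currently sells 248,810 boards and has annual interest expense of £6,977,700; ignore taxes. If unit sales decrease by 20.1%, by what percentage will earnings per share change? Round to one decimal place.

Total contribution margin = 248,810 × £74.25 = £18,474,142.50.
Subtracting fixed costs: EBIT = £18,474,142.50 − £6,000,100 = £12,474,042.50.
Interest = £6,977,700.00, so EBIT − I = £5,496,342.50.
DCL = total CM / (EBIT − I) = £18,474,142.50 / £5,496,342.50 = 3.3612.
%ΔEPS = DCL × %ΔSales = 3.3612 × -20.1% = -67.6%.

-67.6%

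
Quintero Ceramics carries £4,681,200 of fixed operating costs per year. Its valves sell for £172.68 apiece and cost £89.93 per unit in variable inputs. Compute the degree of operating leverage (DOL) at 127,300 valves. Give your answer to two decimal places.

1.80

Total contribution margin = 127,300 × £82.75 = £10,534,075.00.
Subtracting fixed costs: EBIT = £10,534,075.00 − £4,681,200 = £5,852,875.00.
Degree of operating leverage = £10,534,075.00 / £5,852,875.00 = 1.7998.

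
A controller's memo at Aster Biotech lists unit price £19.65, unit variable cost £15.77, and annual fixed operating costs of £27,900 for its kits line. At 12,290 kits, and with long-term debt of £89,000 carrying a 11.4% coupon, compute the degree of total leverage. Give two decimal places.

Contribution at this volume is 12,290 × £3.88 = £47,685.20.
Operating income = contribution − fixed costs = £47,685.20 − £27,900 = £19,785.20. Interest = £10,146.00, so EBIT − I = £9,639.20.
DCL = contribution ÷ (EBIT − I) = £47,685.20 ÷ £9,639.20 = 4.9470.

4.95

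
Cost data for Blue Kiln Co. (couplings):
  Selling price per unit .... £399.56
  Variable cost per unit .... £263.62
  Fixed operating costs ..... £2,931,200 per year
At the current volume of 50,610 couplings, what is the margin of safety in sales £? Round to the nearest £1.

Unit CM = price − variable cost = £399.56 − £263.62 = £135.94. Break-even units = £2,931,200 ÷ £135.94 = 21,562.45; break-even revenue = 21,562.45 × £399.56 = £8,615,494.13.
Actual sales revenue = 50,610 × £399.56 = £20,221,731.60.
Margin of safety = £20,221,731.60 − £8,615,494.13 = £11,606,237.

£11,606,237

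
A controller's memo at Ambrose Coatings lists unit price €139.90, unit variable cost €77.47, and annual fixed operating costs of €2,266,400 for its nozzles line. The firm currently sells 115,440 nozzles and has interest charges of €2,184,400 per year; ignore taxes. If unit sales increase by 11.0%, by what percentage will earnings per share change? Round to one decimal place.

Contribution at this volume is 115,440 × €62.43 = €7,206,919.20.
EBIT = €7,206,919.20 − €2,266,400 = €4,940,519.20.
Interest = €2,184,400.00, so EBIT − I = €2,756,119.20.
Degree of combined leverage = contribution ÷ (EBIT − I) = €7,206,919.20 ÷ €2,756,119.20 = 2.6149.
%ΔEPS = DCL × %ΔSales = 2.6149 × +11.0% = +28.8%.

+28.8%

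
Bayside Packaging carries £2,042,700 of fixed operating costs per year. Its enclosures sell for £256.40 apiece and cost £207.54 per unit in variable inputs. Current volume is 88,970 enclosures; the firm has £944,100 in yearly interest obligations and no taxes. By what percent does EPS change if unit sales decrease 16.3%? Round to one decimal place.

At 88,970 units, contribution = 88,970 × £48.86 = £4,347,074.20.
Operating income = contribution − fixed costs = £4,347,074.20 − £2,042,700 = £2,304,374.20.
After interest of £944,100.00, pre-tax earnings = £1,360,274.20.
Degree of combined leverage = contribution ÷ (EBIT − I) = £4,347,074.20 ÷ £1,360,274.20 = 3.1957.
EPS therefore changes by 3.1957 × (-16.3%) = -52.1%.

-52.1%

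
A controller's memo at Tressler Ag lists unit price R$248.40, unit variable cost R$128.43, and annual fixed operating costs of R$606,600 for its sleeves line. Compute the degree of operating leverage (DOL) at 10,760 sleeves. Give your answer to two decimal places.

1.89

At 10,760 units, contribution = 10,760 × R$119.97 = R$1,290,877.20.
Operating income = contribution − fixed costs = R$1,290,877.20 − R$606,600 = R$684,277.20.
Degree of operating leverage = R$1,290,877.20 / R$684,277.20 = 1.8865.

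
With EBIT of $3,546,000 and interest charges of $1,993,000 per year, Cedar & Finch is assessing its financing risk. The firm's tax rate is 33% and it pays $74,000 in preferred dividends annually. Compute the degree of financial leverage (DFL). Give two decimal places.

Annual interest charges come to $1,993,000.00.
Preferred dividends grossed up pre-tax: $74,000 / (1 − 0.33) = $110,447.76.
DFL = EBIT ÷ [EBIT − I − D_p/(1−t)] = $3,546,000 ÷ [$3,546,000 − $1,993,000.00 − $110,447.76] = $3,546,000 ÷ $1,442,552.24 = 2.4581.

2.46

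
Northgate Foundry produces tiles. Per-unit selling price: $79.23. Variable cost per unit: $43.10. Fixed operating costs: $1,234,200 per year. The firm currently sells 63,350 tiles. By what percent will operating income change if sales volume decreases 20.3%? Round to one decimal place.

-44.1%

Contribution at this volume is 63,350 × $36.13 = $2,288,835.50.
Operating income = contribution − fixed costs = $2,288,835.50 − $1,234,200 = $1,054,635.50.
DOL = contribution ÷ EBIT = $2,288,835.50 ÷ $1,054,635.50 = 2.1703.
So EBIT moves 2.1703 × (-20.3%) = -44.1%.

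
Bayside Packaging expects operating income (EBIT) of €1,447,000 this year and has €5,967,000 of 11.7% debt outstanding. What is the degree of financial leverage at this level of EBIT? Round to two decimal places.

1.93

Interest = €698,139.00.
Degree of financial leverage = EBIT / (EBIT − interest) = €1,447,000 / €748,861.00 = 1.9323.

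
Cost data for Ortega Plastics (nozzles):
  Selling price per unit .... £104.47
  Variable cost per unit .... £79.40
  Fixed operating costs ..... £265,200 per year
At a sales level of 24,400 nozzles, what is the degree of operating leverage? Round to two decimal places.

1.77

At 24,400 units, contribution = 24,400 × £25.07 = £611,708.00.
Subtracting fixed costs: EBIT = £611,708.00 − £265,200 = £346,508.00.
So DOL = total CM / EBIT = £611,708.00 / £346,508.00 = 1.7654.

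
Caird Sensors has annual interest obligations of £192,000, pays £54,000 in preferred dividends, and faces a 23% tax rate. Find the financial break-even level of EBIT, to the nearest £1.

Grossing the preferred dividend up to pre-tax terms: £54,000 / (1 − 0.23) = £70,129.87.
EPS = 0 when EBIT covers interest plus the pre-tax preferred burden: £192,000 + £70,129.87 = £262,129.87.

£262,130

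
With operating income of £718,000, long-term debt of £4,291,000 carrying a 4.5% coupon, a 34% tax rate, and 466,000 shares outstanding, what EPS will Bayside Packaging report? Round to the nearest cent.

Interest = £193,095.00, so EBT = £718,000 − £193,095.00 = £524,905.00.
After tax at 34%: net income = £524,905.00 × 0.66 = £346,437.30.
Per share: £346,437.30 / 466,000 shares = £0.74.

£0.74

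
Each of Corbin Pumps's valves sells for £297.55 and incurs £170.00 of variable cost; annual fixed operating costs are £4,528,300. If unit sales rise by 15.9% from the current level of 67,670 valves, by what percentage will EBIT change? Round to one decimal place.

+33.4%

Total contribution margin = 67,670 × £127.55 = £8,631,308.50.
Subtracting fixed costs: EBIT = £8,631,308.50 − £4,528,300 = £4,103,008.50.
Degree of operating leverage = £8,631,308.50 / £4,103,008.50 = 2.1037.
So EBIT moves 2.1037 × (+15.9%) = +33.4%.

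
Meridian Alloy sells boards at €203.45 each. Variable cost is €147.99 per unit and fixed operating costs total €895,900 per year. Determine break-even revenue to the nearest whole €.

Contribution margin per unit = €203.45 − €147.99 = €55.46, a CM ratio of €55.46 ÷ €203.45 = 0.2726.
Break-even revenue = fixed costs × price ÷ CM = €895,900 × €203.45 ÷ €55.46 = €3,286,528.

€3,286,528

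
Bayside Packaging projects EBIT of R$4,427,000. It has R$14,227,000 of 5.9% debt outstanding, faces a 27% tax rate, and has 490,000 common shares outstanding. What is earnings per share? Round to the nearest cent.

Pre-tax income = R$4,427,000 − R$839,393.00 = R$3,587,607.00.
After tax at 27%: net income = R$3,587,607.00 × 0.73 = R$2,618,953.11.
EPS = R$2,618,953.11 ÷ 490,000 = R$5.34.

R$5.34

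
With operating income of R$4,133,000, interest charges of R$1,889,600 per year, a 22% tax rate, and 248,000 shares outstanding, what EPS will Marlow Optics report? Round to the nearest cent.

Interest = R$1,889,600.00, so EBT = R$4,133,000 − R$1,889,600.00 = R$2,243,400.00.
After tax at 22%: net income = R$2,243,400.00 × 0.78 = R$1,749,852.00.
EPS = R$1,749,852.00 ÷ 248,000 = R$7.06.

R$7.06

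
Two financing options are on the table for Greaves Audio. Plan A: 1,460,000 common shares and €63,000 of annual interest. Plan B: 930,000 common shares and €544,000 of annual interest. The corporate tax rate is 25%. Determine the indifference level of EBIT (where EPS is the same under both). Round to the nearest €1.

€1,388,019

At indifference, (EBIT − 63,000)(1 − t)/1,460,000 = (EBIT − 544,000)(1 − t)/930,000.
The (1 − t) factor cancels: (EBIT − 63,000) × 930,000 = (EBIT − 544,000) × 1,460,000.
Solving, EBIT = (544,000·1,460,000 − 63,000·930,000) / (1,460,000 − 930,000) = 735,650,000,000 / 530,000 = 1,388,018.87.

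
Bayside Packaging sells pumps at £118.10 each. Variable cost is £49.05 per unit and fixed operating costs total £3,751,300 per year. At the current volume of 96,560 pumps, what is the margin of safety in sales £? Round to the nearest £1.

Contribution margin per unit = £118.10 − £49.05 = £69.05. Break-even units = £3,751,300 ÷ £69.05 = 54,327.30; break-even revenue = 54,327.30 × £118.10 = £6,416,054.02.
Actual sales revenue = 96,560 × £118.10 = £11,403,736.00.
Margin of safety = £11,403,736.00 − £6,416,054.02 = £4,987,682.

£4,987,682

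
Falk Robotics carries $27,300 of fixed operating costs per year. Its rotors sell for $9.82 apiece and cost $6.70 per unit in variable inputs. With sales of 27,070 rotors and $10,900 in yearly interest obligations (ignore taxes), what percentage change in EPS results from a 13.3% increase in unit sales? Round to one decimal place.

Total contribution margin = 27,070 × $3.12 = $84,458.40.
EBIT = $84,458.40 − $27,300 = $57,158.40.
After interest of $10,900.00, pre-tax earnings = $46,258.40.
Degree of combined leverage = contribution ÷ (EBIT − I) = $84,458.40 ÷ $46,258.40 = 1.8258.
%ΔEPS = DCL × %ΔSales = 1.8258 × +13.3% = +24.3%.

+24.3%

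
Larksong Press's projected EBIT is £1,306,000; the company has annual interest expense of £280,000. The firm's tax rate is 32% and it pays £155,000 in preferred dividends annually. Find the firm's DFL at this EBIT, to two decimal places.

Annual interest charges come to £280,000.00.
Pre-tax preferred-dividend burden = £155,000 ÷ (1 − 0.32) = £227,941.18.
DFL = EBIT ÷ [EBIT − I − D_p/(1−t)] = £1,306,000 ÷ [£1,306,000 − £280,000.00 − £227,941.18] = £1,306,000 ÷ £798,058.82 = 1.6365.

1.64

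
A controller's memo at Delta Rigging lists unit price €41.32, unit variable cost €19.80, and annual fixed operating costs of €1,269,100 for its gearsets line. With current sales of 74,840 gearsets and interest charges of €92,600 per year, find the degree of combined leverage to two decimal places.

6.47

Contribution at this volume is 74,840 × €21.52 = €1,610,556.80.
Subtracting fixed costs: EBIT = €1,610,556.80 − €1,269,100 = €341,456.80. Interest = €92,600.00, so EBIT − I = €248,856.80.
Degree of total leverage = total CM / (EBIT − interest) = €1,610,556.80 / €248,856.80 = 6.4718.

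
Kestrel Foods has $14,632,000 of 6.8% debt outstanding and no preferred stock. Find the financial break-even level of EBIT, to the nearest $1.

$994,976

Annual interest = 6.8% × $14,632,000 = $994,976.00.
With no preferred dividends, EPS = 0 when EBIT exactly covers interest, so the financial break-even EBIT is $994,976.00.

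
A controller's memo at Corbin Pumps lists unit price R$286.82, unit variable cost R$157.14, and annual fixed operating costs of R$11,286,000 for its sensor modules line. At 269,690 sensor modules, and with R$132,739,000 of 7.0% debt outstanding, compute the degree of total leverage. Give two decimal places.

At 269,690 units, contribution = 269,690 × R$129.68 = R$34,973,399.20.
Operating income = contribution − fixed costs = R$34,973,399.20 − R$11,286,000 = R$23,687,399.20. Interest = R$9,291,730.00, so EBIT − I = R$14,395,669.20.
DCL = contribution ÷ (EBIT − I) = R$34,973,399.20 ÷ R$14,395,669.20 = 2.4294.

2.43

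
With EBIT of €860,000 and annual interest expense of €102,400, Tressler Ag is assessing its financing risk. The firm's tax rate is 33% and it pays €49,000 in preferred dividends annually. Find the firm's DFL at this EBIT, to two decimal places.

1.26

Interest = €102,400.00.
Pre-tax preferred-dividend burden = €49,000 ÷ (1 − 0.33) = €73,134.33.
DFL = EBIT ÷ [EBIT − I − D_p/(1−t)] = €860,000 ÷ [€860,000 − €102,400.00 − €73,134.33] = €860,000 ÷ €684,465.67 = 1.2565.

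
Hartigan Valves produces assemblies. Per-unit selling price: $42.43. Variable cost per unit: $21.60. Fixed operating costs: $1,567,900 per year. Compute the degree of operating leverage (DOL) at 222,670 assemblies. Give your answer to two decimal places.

At 222,670 units, contribution = 222,670 × $20.83 = $4,638,216.10.
Operating income = contribution − fixed costs = $4,638,216.10 − $1,567,900 = $3,070,316.10.
Degree of operating leverage = $4,638,216.10 / $3,070,316.10 = 1.5107.

1.51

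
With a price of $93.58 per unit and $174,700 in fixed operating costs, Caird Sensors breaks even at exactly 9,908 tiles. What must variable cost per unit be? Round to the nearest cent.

Contribution per unit must be FC / Q = $174,700 / 9,908 = $17.6322.
Hence VC = price − CM = $93.58 − $17.6322 = $75.95.

$75.95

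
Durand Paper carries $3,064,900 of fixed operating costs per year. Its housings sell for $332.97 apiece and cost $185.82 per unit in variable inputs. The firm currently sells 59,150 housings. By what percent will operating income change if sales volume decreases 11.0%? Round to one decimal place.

-17.0%

Total contribution margin = 59,150 × $147.15 = $8,703,922.50.
EBIT = $8,703,922.50 − $3,064,900 = $5,639,022.50.
Degree of operating leverage = $8,703,922.50 / $5,639,022.50 = 1.5435.
Operating income changes by 1.5435 × -11.0% = -17.0%.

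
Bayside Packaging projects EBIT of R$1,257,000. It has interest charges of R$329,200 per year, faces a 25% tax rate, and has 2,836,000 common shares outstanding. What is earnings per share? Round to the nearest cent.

Pre-tax income = R$1,257,000 − R$329,200.00 = R$927,800.00.
After tax at 25%: net income = R$927,800.00 × 0.75 = R$695,850.00.
EPS = R$695,850.00 ÷ 2,836,000 = R$0.25.

R$0.25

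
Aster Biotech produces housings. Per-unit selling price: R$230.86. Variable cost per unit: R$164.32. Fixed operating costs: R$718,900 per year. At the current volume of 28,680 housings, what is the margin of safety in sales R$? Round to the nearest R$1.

Contribution margin per unit = R$230.86 − R$164.32 = R$66.54. Break-even units = R$718,900 ÷ R$66.54 = 10,804.03; break-even revenue = 10,804.03 × R$230.86 = R$2,494,217.82.
Actual sales revenue = 28,680 × R$230.86 = R$6,621,064.80.
Margin of safety = R$6,621,064.80 − R$2,494,217.82 = R$4,126,847.

R$4,126,847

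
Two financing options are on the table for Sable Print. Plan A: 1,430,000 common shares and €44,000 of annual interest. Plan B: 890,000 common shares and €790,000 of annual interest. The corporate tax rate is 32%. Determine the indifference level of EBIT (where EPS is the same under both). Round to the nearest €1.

At indifference, (EBIT − 44,000)(1 − t)/1,430,000 = (EBIT − 790,000)(1 − t)/890,000.
Cancelling (1 − t) and cross-multiplying: 890,000·(EBIT − 44,000) = 1,430,000·(EBIT − 790,000).
EBIT × (1,430,000 − 890,000) = 790,000 × 1,430,000 − 44,000 × 890,000 = 1,090,540,000,000, so EBIT = 1,090,540,000,000 ÷ 540,000 = 2,019,518.52.

€2,019,519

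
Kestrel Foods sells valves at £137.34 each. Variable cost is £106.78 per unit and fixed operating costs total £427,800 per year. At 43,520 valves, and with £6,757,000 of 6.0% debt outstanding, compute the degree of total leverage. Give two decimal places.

2.68

At 43,520 units, contribution = 43,520 × £30.56 = £1,329,971.20.
Subtracting fixed costs: EBIT = £1,329,971.20 − £427,800 = £902,171.20. Interest = £405,420.00.
DOL = £1,329,971.20 ÷ £902,171.20 = 1.4742; DFL = £902,171.20 ÷ £496,751.20 = 1.8161.
Combined leverage = 1.4742 × 1.8161 = 2.6773.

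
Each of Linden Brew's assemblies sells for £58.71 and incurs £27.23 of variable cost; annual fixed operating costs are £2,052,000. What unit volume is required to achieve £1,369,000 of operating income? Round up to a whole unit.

Contribution margin per unit = £58.71 − £27.23 = £31.48.
Required volume = (fixed costs + target profit) ÷ CM = (£2,052,000 + £1,369,000) ÷ £31.48 = 108,672.17, so 108,673 assemblies.

108,673 assemblies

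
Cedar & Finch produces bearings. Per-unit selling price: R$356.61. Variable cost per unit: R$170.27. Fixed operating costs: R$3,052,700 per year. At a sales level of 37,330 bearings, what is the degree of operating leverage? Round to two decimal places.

1.78

At 37,330 units, contribution = 37,330 × R$186.34 = R$6,956,072.20.
EBIT = R$6,956,072.20 − R$3,052,700 = R$3,903,372.20.
So DOL = total CM / EBIT = R$6,956,072.20 / R$3,903,372.20 = 1.7821.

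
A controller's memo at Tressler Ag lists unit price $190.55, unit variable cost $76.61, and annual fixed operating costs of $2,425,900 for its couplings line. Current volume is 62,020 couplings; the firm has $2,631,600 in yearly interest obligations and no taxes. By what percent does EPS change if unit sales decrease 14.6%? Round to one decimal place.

At 62,020 units, contribution = 62,020 × $113.94 = $7,066,558.80.
Operating income = contribution − fixed costs = $7,066,558.80 − $2,425,900 = $4,640,658.80.
Interest = $2,631,600.00, so EBIT − I = $2,009,058.80.
DCL = total CM / (EBIT − I) = $7,066,558.80 / $2,009,058.80 = 3.5173.
%ΔEPS = DCL × %ΔSales = 3.5173 × -14.6% = -51.4%.

-51.4%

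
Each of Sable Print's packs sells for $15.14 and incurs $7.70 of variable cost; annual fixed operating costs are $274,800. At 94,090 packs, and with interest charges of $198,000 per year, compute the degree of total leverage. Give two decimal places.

3.08

Total contribution margin = 94,090 × $7.44 = $700,029.60.
Subtracting fixed costs: EBIT = $700,029.60 − $274,800 = $425,229.60. Interest = $198,000.00.
DOL = $700,029.60 ÷ $425,229.60 = 1.6462; DFL = $425,229.60 ÷ $227,229.60 = 1.8714.
Combined leverage = 1.6462 × 1.8714 = 3.0807.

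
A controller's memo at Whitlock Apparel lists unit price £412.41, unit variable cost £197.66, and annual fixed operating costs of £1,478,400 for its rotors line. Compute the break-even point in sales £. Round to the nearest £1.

Contribution margin per unit = £412.41 − £197.66 = £214.75, a CM ratio of £214.75 ÷ £412.41 = 0.5207.
Break-even revenue = fixed costs × price ÷ CM = £1,478,400 × £412.41 ÷ £214.75 = £2,839,148.

£2,839,148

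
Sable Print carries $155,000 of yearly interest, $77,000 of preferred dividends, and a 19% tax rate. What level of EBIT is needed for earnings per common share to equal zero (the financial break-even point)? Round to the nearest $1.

Grossing the preferred dividend up to pre-tax terms: $77,000 / (1 − 0.19) = $95,061.73.
EPS = 0 when EBIT covers interest plus the pre-tax preferred burden: $155,000 + $95,061.73 = $250,061.73.

$250,062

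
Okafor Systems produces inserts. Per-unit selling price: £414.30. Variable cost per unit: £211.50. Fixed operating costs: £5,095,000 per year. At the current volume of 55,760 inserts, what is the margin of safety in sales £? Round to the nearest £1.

Each unit contributes £414.30 − £211.50 = £202.80. Break-even units = £5,095,000 ÷ £202.80 = 25,123.27; break-even revenue = 25,123.27 × £414.30 = £10,408,572.49.
Actual sales revenue = 55,760 × £414.30 = £23,101,368.00.
Margin of safety = £23,101,368.00 − £10,408,572.49 = £12,692,796.

£12,692,796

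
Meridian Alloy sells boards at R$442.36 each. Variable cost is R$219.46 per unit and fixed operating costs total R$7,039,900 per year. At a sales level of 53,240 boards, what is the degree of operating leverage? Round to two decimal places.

Contribution at this volume is 53,240 × R$222.90 = R$11,867,196.00.
Operating income = contribution − fixed costs = R$11,867,196.00 − R$7,039,900 = R$4,827,296.00.
So DOL = total CM / EBIT = R$11,867,196.00 / R$4,827,296.00 = 2.4584.

2.46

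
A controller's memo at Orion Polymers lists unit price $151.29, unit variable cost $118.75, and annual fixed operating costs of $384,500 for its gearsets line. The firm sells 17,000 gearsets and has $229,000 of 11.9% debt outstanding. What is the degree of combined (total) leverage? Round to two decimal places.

3.91

Total contribution margin = 17,000 × $32.54 = $553,180.00.
EBIT = $553,180.00 − $384,500 = $168,680.00. Interest = $27,251.00, so EBIT − I = $141,429.00.
Degree of total leverage = total CM / (EBIT − interest) = $553,180.00 / $141,429.00 = 3.9114.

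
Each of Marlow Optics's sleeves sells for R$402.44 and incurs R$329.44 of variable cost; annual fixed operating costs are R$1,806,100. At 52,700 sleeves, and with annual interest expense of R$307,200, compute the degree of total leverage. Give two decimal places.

2.22

At 52,700 units, contribution = 52,700 × R$73.00 = R$3,847,100.00.
EBIT = R$3,847,100.00 − R$1,806,100 = R$2,041,000.00. Interest = R$307,200.00.
DOL = R$3,847,100.00 ÷ R$2,041,000.00 = 1.8849; DFL = R$2,041,000.00 ÷ R$1,733,800.00 = 1.1772.
Combined leverage = 1.8849 × 1.1772 = 2.2189.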